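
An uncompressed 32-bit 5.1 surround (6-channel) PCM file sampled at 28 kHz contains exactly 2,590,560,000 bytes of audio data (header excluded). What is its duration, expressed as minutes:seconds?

Byte rate = 28,000 × 4 × 6 = 672,000 bytes/s.
Duration = 2,590,560,000 / 672,000 = 3,855 s.
3,855 s = 64:15.

64:15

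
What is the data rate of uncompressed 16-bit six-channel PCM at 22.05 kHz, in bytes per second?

264,600 bytes/s

Bit rate = 22,050 × 16 × 6 = 2,116,800 bits/s.
2,116,800 / 8 = 264,600 bytes/s.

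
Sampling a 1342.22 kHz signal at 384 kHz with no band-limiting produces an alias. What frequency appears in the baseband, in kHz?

190.22 kHz

Nyquist = 384,000/2 = 192,000 Hz; 1,342,220 Hz exceeds it.
Alias = |1,342,220 − 3×384,000| = |1,342,220 − 1,152,000| = 190,220 Hz = 190.22 kHz.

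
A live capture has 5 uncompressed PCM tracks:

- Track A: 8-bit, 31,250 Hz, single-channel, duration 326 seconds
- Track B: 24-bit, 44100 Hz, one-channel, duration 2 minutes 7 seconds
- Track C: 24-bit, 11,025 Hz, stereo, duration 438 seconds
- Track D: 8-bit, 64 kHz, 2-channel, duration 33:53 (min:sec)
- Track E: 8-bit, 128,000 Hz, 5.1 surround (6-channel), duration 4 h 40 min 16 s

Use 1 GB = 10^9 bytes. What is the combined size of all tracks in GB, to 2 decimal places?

Track A: 31,250 × 326 × 1 × 1 = 10,187,500 bytes.
Track B: 2 minutes 7 seconds = 127 s; 44,100 × 127 × 3 × 1 = 16,802,100 bytes.
Track C: 11,025 × 438 × 3 × 2 = 28,973,700 bytes.
Track D: 33:53 (min:sec) = 2,033 s; 64,000 × 2,033 × 1 × 2 = 260,224,000 bytes.
Track E: 4 h 40 min 16 s = 16,816 s; 128,000 × 16,816 × 1 × 6 = 12,914,688,000 bytes.
Total = 13,230,875,300 bytes = 13.23 GB.

13.23 GB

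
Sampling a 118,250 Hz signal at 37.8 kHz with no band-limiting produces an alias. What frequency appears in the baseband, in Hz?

Nyquist = 37,800/2 = 18,900 Hz; 118,250 Hz exceeds it.
Alias = |118,250 − 3×37,800| = |118,250 − 113,400| = 4,850 Hz.

4,850 Hz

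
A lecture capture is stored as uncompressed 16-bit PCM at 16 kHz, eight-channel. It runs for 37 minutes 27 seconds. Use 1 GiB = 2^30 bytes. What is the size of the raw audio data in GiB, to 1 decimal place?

Duration = 37 minutes 27 seconds = 2,247 s.
Bytes = 16,000 samples/s × 2,247 s × 2 bytes/sample × 8 ch = 575,232,000 bytes.
575,232,000 / 1,073,741,824 = 0.5 GiB.

0.5 GiB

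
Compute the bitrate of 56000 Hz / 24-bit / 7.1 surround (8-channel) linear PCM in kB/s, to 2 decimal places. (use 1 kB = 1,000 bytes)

Bit rate = 56,000 × 24 × 8 = 10,752,000 bits/s.
10,752,000 / 8 = 1,344,000 B/s = 1344.00 kB/s.

1344.00 kB/s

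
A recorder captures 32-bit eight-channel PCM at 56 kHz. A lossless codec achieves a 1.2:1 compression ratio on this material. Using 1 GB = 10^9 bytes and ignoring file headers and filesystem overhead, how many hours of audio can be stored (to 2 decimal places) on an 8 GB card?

1.49 hours

Uncompressed byte rate = 56,000 × 4 × 8 = 1,792,000 bytes/s.
After 1.2:1 compression, effective rate ≈ 1493333.33 bytes/s.
Capacity = 8 × 1,000,000,000 = 8,000,000,000 bytes.
8,000,000,000 / effective rate ≈ 5357.14 s → 1.49 hours.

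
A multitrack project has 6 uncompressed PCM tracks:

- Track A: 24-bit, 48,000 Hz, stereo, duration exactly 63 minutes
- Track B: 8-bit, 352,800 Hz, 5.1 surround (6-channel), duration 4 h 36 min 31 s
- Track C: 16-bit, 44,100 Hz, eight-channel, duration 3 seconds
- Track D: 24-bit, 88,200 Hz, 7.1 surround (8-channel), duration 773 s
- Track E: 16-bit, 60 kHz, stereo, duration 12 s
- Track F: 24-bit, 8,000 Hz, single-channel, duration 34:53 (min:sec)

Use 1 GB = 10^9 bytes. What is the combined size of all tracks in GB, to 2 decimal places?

Track A: exactly 63 minutes = 3,780 s; 48,000 × 3,780 × 3 × 2 = 1,088,640,000 bytes.
Track B: 4 h 36 min 31 s = 16,591 s; 352,800 × 16,591 × 1 × 6 = 35,119,828,800 bytes.
Track C: 44,100 × 3 × 2 × 8 = 2,116,800 bytes.
Track D: 88,200 × 773 × 3 × 8 = 1,636,286,400 bytes.
Track E: 60,000 × 12 × 2 × 2 = 2,880,000 bytes.
Track F: 34:53 (min:sec) = 2,093 s; 8,000 × 2,093 × 3 × 1 = 50,232,000 bytes.
Total = 37,899,984,000 bytes = 37.90 GB.

37.90 GB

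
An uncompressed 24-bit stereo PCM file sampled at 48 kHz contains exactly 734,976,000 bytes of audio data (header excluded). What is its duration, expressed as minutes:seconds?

42:32

Byte rate = 48,000 × 3 × 2 = 288,000 bytes/s.
Duration = 734,976,000 / 288,000 = 2,552 s.
2,552 s = 42:32.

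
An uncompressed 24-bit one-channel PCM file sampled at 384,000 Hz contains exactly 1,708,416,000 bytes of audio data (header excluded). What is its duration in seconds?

Byte rate = 384,000 × 3 × 1 = 1,152,000 bytes/s.
Duration = 1,708,416,000 / 1,152,000 = 1,483 s.

1,483 seconds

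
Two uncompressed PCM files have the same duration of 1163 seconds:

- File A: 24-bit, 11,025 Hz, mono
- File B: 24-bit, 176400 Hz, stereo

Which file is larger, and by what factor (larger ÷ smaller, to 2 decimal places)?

File A: 11,025 × 3 × 1 = 33,075 bytes/s.
File B: 176,400 × 3 × 2 = 1,058,400 bytes/s.
File B is larger; ratio = 1,230,919,200 / 38,466,225 = 32.00.

File B, by a factor of 32.00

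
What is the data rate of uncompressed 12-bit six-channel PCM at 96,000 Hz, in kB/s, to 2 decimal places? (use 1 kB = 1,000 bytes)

Bit rate = 96,000 × 12 × 6 = 6,912,000 bits/s.
6,912,000 / 8 = 864,000 B/s = 864.00 kB/s.

864.00 kB/s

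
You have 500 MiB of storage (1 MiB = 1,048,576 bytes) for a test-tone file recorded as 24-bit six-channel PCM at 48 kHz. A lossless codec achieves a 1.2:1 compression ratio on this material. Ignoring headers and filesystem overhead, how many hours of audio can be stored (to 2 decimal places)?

0.20 hours

Uncompressed byte rate = 48,000 × 3 × 6 = 864,000 bytes/s.
After 1.2:1 compression, effective rate ≈ 720000 bytes/s.
Capacity = 500 × 1,048,576 = 524,288,000 bytes.
524,288,000 / effective rate ≈ 728.18 s → 0.20 hours.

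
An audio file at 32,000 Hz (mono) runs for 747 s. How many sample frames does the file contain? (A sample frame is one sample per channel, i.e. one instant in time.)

32,000 samples/s × 747 s = 23,904,000 frames.

23,904,000 sample frames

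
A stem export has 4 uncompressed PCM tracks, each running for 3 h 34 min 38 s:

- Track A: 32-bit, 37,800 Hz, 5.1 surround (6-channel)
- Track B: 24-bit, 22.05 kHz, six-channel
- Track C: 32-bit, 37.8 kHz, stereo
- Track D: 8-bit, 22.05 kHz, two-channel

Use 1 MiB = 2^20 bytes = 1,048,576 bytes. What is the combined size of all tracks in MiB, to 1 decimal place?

3 h 34 min 38 s = 12,878 s.
Track A: 37,800 × 12,878 × 4 × 6 = 11,682,921,600 bytes.
Track B: 22,050 × 12,878 × 3 × 6 = 5,111,278,200 bytes.
Track C: 37,800 × 12,878 × 4 × 2 = 3,894,307,200 bytes.
Track D: 22,050 × 12,878 × 1 × 2 = 567,919,800 bytes.
Total = 21,256,426,800 bytes = 20271.7 MiB.

20271.7 MiB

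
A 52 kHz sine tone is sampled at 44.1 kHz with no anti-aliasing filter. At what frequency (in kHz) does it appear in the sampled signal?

Nyquist = 44,100/2 = 22,050 Hz; 52,000 Hz exceeds it.
Alias = |52,000 − 1×44,100| = |52,000 − 44,100| = 7,900 Hz = 7.9 kHz.

7.9 kHz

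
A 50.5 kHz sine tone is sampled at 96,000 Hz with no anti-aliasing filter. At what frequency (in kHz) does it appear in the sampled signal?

Nyquist = 96,000/2 = 48,000 Hz; 50,500 Hz exceeds it.
Alias = |50,500 − 1×96,000| = |50,500 − 96,000| = 45,500 Hz = 45.5 kHz.

45.5 kHz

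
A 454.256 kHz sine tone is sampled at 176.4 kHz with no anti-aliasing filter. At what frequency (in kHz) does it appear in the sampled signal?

Nyquist = 176,400/2 = 88,200 Hz; 454,256 Hz exceeds it.
Alias = |454,256 − 3×176,400| = |454,256 − 529,200| = 74,944 Hz = 74.944 kHz.

74.944 kHz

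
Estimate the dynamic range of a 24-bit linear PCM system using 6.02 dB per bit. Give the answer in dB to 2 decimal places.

144.48 dB

24 × 6.02 = 144.48 dB.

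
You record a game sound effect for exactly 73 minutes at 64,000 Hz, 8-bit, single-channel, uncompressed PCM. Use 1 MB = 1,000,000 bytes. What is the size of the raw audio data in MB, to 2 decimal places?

280.32 MB

Duration = exactly 73 minutes = 4,380 s.
Bytes = 64,000 samples/s × 4,380 s × 1 bytes/sample × 1 ch = 280,320,000 bytes.
280,320,000 / 1,000,000 = 280.32 MB.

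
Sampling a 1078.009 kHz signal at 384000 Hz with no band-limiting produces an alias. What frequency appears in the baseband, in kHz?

73.991 kHz

Nyquist = 384,000/2 = 192,000 Hz; 1,078,009 Hz exceeds it.
Alias = |1,078,009 − 3×384,000| = |1,078,009 − 1,152,000| = 73,991 Hz = 73.991 kHz.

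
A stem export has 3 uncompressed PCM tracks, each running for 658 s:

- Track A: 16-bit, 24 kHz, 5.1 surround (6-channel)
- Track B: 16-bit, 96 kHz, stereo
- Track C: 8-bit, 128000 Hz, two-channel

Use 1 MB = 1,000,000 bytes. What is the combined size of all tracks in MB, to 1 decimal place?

610.6 MB

Track A: 24,000 × 658 × 2 × 6 = 189,504,000 bytes.
Track B: 96,000 × 658 × 2 × 2 = 252,672,000 bytes.
Track C: 128,000 × 658 × 1 × 2 = 168,448,000 bytes.
Total = 610,624,000 bytes = 610.6 MB.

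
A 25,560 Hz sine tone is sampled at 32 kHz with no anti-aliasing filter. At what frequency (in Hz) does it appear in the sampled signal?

Nyquist = 32,000/2 = 16,000 Hz; 25,560 Hz exceeds it.
Alias = |25,560 − 1×32,000| = |25,560 − 32,000| = 6,440 Hz.

6,440 Hz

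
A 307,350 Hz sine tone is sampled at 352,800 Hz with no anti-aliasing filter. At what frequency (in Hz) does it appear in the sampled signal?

Nyquist = 352,800/2 = 176,400 Hz; 307,350 Hz exceeds it.
Alias = |307,350 − 1×352,800| = |307,350 − 352,800| = 45,450 Hz.

45,450 Hz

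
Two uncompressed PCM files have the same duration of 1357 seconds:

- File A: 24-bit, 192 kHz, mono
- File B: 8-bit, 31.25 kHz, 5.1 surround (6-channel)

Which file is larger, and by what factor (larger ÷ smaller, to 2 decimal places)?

File A: 192,000 × 3 × 1 = 576,000 bytes/s.
File B: 31,250 × 1 × 6 = 187,500 bytes/s.
File A is larger; ratio = 781,632,000 / 254,437,500 = 3.07.

File A, by a factor of 3.07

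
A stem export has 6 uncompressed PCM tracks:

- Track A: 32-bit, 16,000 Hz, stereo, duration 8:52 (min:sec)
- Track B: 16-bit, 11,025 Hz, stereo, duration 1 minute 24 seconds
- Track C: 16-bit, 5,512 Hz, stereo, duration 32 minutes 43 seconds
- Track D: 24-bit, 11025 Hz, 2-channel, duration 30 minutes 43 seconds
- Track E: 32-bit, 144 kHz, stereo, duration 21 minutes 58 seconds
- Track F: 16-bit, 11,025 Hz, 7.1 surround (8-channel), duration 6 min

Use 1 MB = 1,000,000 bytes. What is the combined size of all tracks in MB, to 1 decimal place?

1818.8 MB

Track A: 8:52 (min:sec) = 532 s; 16,000 × 532 × 4 × 2 = 68,096,000 bytes.
Track B: 1 minute 24 seconds = 84 s; 11,025 × 84 × 2 × 2 = 3,704,400 bytes.
Track C: 32 minutes 43 seconds = 1,963 s; 5,512 × 1,963 × 2 × 2 = 43,280,224 bytes.
Track D: 30 minutes 43 seconds = 1,843 s; 11,025 × 1,843 × 3 × 2 = 121,914,450 bytes.
Track E: 21 minutes 58 seconds = 1,318 s; 144,000 × 1,318 × 4 × 2 = 1,518,336,000 bytes.
Track F: 6 min = 360 s; 11,025 × 360 × 2 × 8 = 63,504,000 bytes.
Total = 1,818,835,074 bytes = 1818.8 MB.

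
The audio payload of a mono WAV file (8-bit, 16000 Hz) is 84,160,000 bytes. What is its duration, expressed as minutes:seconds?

87:40

Byte rate = 16,000 × 1 × 1 = 16,000 bytes/s.
Duration = 84,160,000 / 16,000 = 5,260 s.
5,260 s = 87:40.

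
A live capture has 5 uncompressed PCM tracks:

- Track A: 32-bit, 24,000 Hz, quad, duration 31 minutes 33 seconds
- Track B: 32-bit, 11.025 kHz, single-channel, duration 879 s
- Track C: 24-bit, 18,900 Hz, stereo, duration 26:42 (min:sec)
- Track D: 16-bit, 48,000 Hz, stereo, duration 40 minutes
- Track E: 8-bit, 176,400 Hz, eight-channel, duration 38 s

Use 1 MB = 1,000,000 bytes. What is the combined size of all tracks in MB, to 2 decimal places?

1461.77 MB

Track A: 31 minutes 33 seconds = 1,893 s; 24,000 × 1,893 × 4 × 4 = 726,912,000 bytes.
Track B: 11,025 × 879 × 4 × 1 = 38,763,900 bytes.
Track C: 26:42 (min:sec) = 1,602 s; 18,900 × 1,602 × 3 × 2 = 181,666,800 bytes.
Track D: 40 minutes = 2,400 s; 48,000 × 2,400 × 2 × 2 = 460,800,000 bytes.
Track E: 176,400 × 38 × 1 × 8 = 53,625,600 bytes.
Total = 1,461,768,300 bytes = 1461.77 MB.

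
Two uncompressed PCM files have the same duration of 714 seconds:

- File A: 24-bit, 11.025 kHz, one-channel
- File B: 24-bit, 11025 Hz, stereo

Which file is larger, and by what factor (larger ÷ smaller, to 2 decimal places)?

File A: 11,025 × 3 × 1 = 33,075 bytes/s.
File B: 11,025 × 3 × 2 = 66,150 bytes/s.
File B is larger; ratio = 47,231,100 / 23,615,550 = 2.00.

File B, by a factor of 2.00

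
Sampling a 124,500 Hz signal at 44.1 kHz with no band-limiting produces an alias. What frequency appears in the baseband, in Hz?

7,800 Hz

Nyquist = 44,100/2 = 22,050 Hz; 124,500 Hz exceeds it.
Alias = |124,500 − 3×44,100| = |124,500 − 132,300| = 7,800 Hz.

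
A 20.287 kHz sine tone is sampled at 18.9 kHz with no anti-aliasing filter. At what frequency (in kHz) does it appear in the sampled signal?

1.387 kHz

Nyquist = 18,900/2 = 9,450 Hz; 20,287 Hz exceeds it.
Alias = |20,287 − 1×18,900| = |20,287 − 18,900| = 1,387 Hz = 1.387 kHz.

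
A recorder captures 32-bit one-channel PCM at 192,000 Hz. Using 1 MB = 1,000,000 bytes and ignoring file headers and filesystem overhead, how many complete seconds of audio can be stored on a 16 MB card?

20 seconds

Uncompressed byte rate = 192,000 × 4 × 1 = 768,000 bytes/s.
Capacity = 16 × 1,000,000 = 16,000,000 bytes.
16,000,000 / 768,000 ≈ 20.83 s → 20 seconds.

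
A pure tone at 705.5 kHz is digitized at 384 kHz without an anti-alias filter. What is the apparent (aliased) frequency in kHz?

Nyquist = 384,000/2 = 192,000 Hz; 705,500 Hz exceeds it.
Alias = |705,500 − 2×384,000| = |705,500 − 768,000| = 62,500 Hz = 62.5 kHz.

62.5 kHz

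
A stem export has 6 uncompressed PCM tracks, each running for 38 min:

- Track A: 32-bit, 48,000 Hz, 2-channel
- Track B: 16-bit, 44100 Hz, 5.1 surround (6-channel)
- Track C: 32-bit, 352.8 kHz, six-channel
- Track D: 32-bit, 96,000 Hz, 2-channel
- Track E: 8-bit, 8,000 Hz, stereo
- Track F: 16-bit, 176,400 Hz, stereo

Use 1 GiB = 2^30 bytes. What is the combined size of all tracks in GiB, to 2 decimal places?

23.08 GiB

38 min = 2,280 s.
Track A: 48,000 × 2,280 × 4 × 2 = 875,520,000 bytes.
Track B: 44,100 × 2,280 × 2 × 6 = 1,206,576,000 bytes.
Track C: 352,800 × 2,280 × 4 × 6 = 19,305,216,000 bytes.
Track D: 96,000 × 2,280 × 4 × 2 = 1,751,040,000 bytes.
Track E: 8,000 × 2,280 × 1 × 2 = 36,480,000 bytes.
Track F: 176,400 × 2,280 × 2 × 2 = 1,608,768,000 bytes.
Total = 24,783,600,000 bytes = 23.08 GiB.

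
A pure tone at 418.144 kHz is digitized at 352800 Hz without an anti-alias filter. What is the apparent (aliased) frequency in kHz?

65.344 kHz

Nyquist = 352,800/2 = 176,400 Hz; 418,144 Hz exceeds it.
Alias = |418,144 − 1×352,800| = |418,144 − 352,800| = 65,344 Hz = 65.344 kHz.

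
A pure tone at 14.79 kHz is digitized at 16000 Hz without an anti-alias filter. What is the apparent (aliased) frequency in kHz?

Nyquist = 16,000/2 = 8,000 Hz; 14,790 Hz exceeds it.
Alias = |14,790 − 1×16,000| = |14,790 − 16,000| = 1,210 Hz = 1.21 kHz.

1.21 kHz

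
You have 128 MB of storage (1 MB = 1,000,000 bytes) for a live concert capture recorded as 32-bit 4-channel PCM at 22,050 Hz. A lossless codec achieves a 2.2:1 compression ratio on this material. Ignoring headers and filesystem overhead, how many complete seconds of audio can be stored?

798 seconds

Uncompressed byte rate = 22,050 × 4 × 4 = 352,800 bytes/s.
After 2.2:1 compression, effective rate ≈ 160363.64 bytes/s.
Capacity = 128 × 1,000,000 = 128,000,000 bytes.
128,000,000 / effective rate ≈ 798.19 s → 798 seconds.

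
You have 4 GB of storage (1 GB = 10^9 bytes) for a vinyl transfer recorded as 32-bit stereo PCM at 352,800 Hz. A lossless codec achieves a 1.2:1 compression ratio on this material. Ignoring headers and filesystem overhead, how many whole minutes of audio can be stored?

28 minutes

Uncompressed byte rate = 352,800 × 4 × 2 = 2,822,400 bytes/s.
After 1.2:1 compression, effective rate ≈ 2352000 bytes/s.
Capacity = 4 × 1,000,000,000 = 4,000,000,000 bytes.
4,000,000,000 / effective rate ≈ 1700.68 s → 28 minutes.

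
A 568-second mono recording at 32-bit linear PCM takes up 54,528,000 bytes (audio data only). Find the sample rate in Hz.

24,000 Hz

Bytes = sample_rate × seconds × bytes_per_sample × channels.
sample_rate = 54,528,000 / (568 × 4 × 1) = 54,528,000 / 2,272 = 24,000 Hz.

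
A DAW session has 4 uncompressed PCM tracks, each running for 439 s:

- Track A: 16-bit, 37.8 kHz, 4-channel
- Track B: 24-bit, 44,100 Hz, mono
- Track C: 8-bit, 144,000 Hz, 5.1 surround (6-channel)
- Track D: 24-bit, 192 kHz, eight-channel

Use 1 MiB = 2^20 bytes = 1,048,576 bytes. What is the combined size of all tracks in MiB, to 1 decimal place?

Track A: 37,800 × 439 × 2 × 4 = 132,753,600 bytes.
Track B: 44,100 × 439 × 3 × 1 = 58,079,700 bytes.
Track C: 144,000 × 439 × 1 × 6 = 379,296,000 bytes.
Track D: 192,000 × 439 × 3 × 8 = 2,022,912,000 bytes.
Total = 2,593,041,300 bytes = 2472.9 MiB.

2472.9 MiB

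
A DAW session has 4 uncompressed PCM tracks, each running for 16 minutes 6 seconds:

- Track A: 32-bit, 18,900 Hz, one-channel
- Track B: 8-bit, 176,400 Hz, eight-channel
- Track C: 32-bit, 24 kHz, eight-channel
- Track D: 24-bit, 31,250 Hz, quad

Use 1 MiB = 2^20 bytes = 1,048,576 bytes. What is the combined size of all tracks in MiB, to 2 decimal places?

16 minutes 6 seconds = 966 s.
Track A: 18,900 × 966 × 4 × 1 = 73,029,600 bytes.
Track B: 176,400 × 966 × 1 × 8 = 1,363,219,200 bytes.
Track C: 24,000 × 966 × 4 × 8 = 741,888,000 bytes.
Track D: 31,250 × 966 × 3 × 4 = 362,250,000 bytes.
Total = 2,540,386,800 bytes = 2422.70 MiB.

2422.70 MiB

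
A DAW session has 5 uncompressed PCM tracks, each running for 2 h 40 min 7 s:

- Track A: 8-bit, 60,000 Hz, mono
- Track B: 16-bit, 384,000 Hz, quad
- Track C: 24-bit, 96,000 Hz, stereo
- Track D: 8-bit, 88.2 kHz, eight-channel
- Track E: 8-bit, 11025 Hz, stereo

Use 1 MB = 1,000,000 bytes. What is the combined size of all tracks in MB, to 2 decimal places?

42613.29 MB

2 h 40 min 7 s = 9,607 s.
Track A: 60,000 × 9,607 × 1 × 1 = 576,420,000 bytes.
Track B: 384,000 × 9,607 × 2 × 4 = 29,512,704,000 bytes.
Track C: 96,000 × 9,607 × 3 × 2 = 5,533,632,000 bytes.
Track D: 88,200 × 9,607 × 1 × 8 = 6,778,699,200 bytes.
Track E: 11,025 × 9,607 × 1 × 2 = 211,834,350 bytes.
Total = 42,613,289,550 bytes = 42613.29 MB.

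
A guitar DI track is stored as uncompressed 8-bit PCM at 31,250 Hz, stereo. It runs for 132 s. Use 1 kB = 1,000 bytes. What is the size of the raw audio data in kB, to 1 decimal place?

8250.0 kB

Bytes = 31,250 samples/s × 132 s × 1 bytes/sample × 2 ch = 8,250,000 bytes.
8,250,000 / 1,000 = 8250.0 kB.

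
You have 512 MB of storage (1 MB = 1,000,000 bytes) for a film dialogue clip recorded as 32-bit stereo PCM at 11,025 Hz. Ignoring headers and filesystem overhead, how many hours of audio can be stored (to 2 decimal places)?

Uncompressed byte rate = 11,025 × 4 × 2 = 88,200 bytes/s.
Capacity = 512 × 1,000,000 = 512,000,000 bytes.
512,000,000 / 88,200 ≈ 5804.99 s → 1.61 hours.

1.61 hours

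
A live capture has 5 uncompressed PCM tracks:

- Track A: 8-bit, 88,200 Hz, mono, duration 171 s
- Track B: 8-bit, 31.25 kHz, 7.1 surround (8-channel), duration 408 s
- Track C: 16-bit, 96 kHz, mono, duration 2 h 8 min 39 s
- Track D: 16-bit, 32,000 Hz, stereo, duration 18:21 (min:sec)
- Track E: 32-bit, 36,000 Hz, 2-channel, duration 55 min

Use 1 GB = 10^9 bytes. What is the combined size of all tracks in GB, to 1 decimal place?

Track A: 88,200 × 171 × 1 × 1 = 15,082,200 bytes.
Track B: 31,250 × 408 × 1 × 8 = 102,000,000 bytes.
Track C: 2 h 8 min 39 s = 7,719 s; 96,000 × 7,719 × 2 × 1 = 1,482,048,000 bytes.
Track D: 18:21 (min:sec) = 1,101 s; 32,000 × 1,101 × 2 × 2 = 140,928,000 bytes.
Track E: 55 min = 3,300 s; 36,000 × 3,300 × 4 × 2 = 950,400,000 bytes.
Total = 2,690,458,200 bytes = 2.7 GB.

2.7 GB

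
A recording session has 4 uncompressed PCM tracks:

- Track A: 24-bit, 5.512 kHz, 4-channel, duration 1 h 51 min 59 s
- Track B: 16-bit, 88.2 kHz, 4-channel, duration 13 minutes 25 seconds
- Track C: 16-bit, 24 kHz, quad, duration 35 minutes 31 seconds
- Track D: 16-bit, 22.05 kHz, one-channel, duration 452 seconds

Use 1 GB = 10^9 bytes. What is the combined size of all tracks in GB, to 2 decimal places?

Track A: 1 h 51 min 59 s = 6,719 s; 5,512 × 6,719 × 3 × 4 = 444,421,536 bytes.
Track B: 13 minutes 25 seconds = 805 s; 88,200 × 805 × 2 × 4 = 568,008,000 bytes.
Track C: 35 minutes 31 seconds = 2,131 s; 24,000 × 2,131 × 2 × 4 = 409,152,000 bytes.
Track D: 22,050 × 452 × 2 × 1 = 19,933,200 bytes.
Total = 1,441,514,736 bytes = 1.44 GB.

1.44 GB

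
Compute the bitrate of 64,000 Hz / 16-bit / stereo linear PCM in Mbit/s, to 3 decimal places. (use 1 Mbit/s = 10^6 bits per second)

Bit rate = 64,000 × 16 × 2 = 2,048,000 bits/s.
= 2.048 Mbit/s.

2.048 Mbit/s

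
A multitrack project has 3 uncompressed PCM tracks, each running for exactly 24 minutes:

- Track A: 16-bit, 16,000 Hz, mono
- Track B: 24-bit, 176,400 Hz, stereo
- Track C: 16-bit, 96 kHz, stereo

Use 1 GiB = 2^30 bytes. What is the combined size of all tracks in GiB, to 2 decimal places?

exactly 24 minutes = 1,440 s.
Track A: 16,000 × 1,440 × 2 × 1 = 46,080,000 bytes.
Track B: 176,400 × 1,440 × 3 × 2 = 1,524,096,000 bytes.
Track C: 96,000 × 1,440 × 2 × 2 = 552,960,000 bytes.
Total = 2,123,136,000 bytes = 1.98 GiB.

1.98 GiB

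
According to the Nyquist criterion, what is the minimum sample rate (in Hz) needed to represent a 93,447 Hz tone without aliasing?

Minimum sample rate = 2 × 93,447 Hz = 186,894 Hz.

186,894 Hz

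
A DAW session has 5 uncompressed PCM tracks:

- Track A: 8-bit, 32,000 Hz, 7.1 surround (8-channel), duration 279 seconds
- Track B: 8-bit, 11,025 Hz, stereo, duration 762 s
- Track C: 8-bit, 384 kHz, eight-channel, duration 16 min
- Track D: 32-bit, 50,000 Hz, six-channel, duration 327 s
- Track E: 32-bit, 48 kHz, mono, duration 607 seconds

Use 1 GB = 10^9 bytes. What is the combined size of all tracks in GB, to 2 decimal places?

3.55 GB

Track A: 32,000 × 279 × 1 × 8 = 71,424,000 bytes.
Track B: 11,025 × 762 × 1 × 2 = 16,802,100 bytes.
Track C: 16 min = 960 s; 384,000 × 960 × 1 × 8 = 2,949,120,000 bytes.
Track D: 50,000 × 327 × 4 × 6 = 392,400,000 bytes.
Track E: 48,000 × 607 × 4 × 1 = 116,544,000 bytes.
Total = 3,546,290,100 bytes = 3.55 GB.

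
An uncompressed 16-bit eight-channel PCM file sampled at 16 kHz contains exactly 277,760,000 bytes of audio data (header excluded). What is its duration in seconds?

1,085 seconds

Byte rate = 16,000 × 2 × 8 = 256,000 bytes/s.
Duration = 277,760,000 / 256,000 = 1,085 s.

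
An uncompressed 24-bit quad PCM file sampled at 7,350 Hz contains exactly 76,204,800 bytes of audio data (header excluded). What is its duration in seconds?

Byte rate = 7,350 × 3 × 4 = 88,200 bytes/s.
Duration = 76,204,800 / 88,200 = 864 s.

864 seconds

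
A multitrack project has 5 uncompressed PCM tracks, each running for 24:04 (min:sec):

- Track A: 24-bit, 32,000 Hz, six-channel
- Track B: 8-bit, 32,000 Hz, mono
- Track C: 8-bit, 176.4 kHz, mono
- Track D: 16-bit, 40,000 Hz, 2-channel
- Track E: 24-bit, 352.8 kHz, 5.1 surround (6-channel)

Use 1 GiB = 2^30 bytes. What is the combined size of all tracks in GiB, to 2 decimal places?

9.81 GiB

24:04 (min:sec) = 1,444 s.
Track A: 32,000 × 1,444 × 3 × 6 = 831,744,000 bytes.
Track B: 32,000 × 1,444 × 1 × 1 = 46,208,000 bytes.
Track C: 176,400 × 1,444 × 1 × 1 = 254,721,600 bytes.
Track D: 40,000 × 1,444 × 2 × 2 = 231,040,000 bytes.
Track E: 352,800 × 1,444 × 3 × 6 = 9,169,977,600 bytes.
Total = 10,533,691,200 bytes = 9.81 GiB.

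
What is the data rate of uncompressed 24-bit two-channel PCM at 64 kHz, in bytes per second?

Bit rate = 64,000 × 24 × 2 = 3,072,000 bits/s.
3,072,000 / 8 = 384,000 bytes/s.

384,000 bytes/s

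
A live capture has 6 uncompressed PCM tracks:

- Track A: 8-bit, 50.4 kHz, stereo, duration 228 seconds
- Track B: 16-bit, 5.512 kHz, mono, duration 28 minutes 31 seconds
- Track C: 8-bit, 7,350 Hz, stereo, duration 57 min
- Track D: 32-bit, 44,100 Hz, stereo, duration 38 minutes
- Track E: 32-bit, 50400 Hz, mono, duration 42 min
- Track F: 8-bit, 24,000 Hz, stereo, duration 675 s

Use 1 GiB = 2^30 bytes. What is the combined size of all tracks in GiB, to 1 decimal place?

1.3 GiB

Track A: 50,400 × 228 × 1 × 2 = 22,982,400 bytes.
Track B: 28 minutes 31 seconds = 1,711 s; 5,512 × 1,711 × 2 × 1 = 18,862,064 bytes.
Track C: 57 min = 3,420 s; 7,350 × 3,420 × 1 × 2 = 50,274,000 bytes.
Track D: 38 minutes = 2,280 s; 44,100 × 2,280 × 4 × 2 = 804,384,000 bytes.
Track E: 42 min = 2,520 s; 50,400 × 2,520 × 4 × 1 = 508,032,000 bytes.
Track F: 24,000 × 675 × 1 × 2 = 32,400,000 bytes.
Total = 1,436,934,464 bytes = 1.3 GiB.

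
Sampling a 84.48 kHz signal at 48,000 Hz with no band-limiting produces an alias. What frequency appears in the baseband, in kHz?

Nyquist = 48,000/2 = 24,000 Hz; 84,480 Hz exceeds it.
Alias = |84,480 − 2×48,000| = |84,480 − 96,000| = 11,520 Hz = 11.52 kHz.

11.52 kHz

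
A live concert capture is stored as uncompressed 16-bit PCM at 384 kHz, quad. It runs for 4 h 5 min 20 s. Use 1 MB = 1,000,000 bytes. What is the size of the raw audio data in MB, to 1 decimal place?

45219.8 MB

Duration = 4 h 5 min 20 s = 14,720 s.
Bytes = 384,000 samples/s × 14,720 s × 2 bytes/sample × 4 ch = 45,219,840,000 bytes.
45,219,840,000 / 1,000,000 = 45219.8 MB.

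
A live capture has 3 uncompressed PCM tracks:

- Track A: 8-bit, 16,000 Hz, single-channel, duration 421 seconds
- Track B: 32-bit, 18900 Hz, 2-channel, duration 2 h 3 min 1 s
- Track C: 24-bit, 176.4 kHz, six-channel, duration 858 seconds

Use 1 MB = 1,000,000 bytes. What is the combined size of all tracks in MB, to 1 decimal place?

3847.1 MB

Track A: 16,000 × 421 × 1 × 1 = 6,736,000 bytes.
Track B: 2 h 3 min 1 s = 7,381 s; 18,900 × 7,381 × 4 × 2 = 1,116,007,200 bytes.
Track C: 176,400 × 858 × 3 × 6 = 2,724,321,600 bytes.
Total = 3,847,064,800 bytes = 3847.1 MB.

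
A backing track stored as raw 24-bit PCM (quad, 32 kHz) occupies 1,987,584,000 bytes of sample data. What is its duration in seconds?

Byte rate = 32,000 × 3 × 4 = 384,000 bytes/s.
Duration = 1,987,584,000 / 384,000 = 5,176 s.

5,176 seconds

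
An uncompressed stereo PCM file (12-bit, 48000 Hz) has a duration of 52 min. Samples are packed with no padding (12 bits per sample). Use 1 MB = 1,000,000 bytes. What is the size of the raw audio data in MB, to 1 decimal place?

449.3 MB

Duration = 52 min = 3,120 s.
Bits = 48,000 × 3,120 × 12 × 2 = 3,594,240,000 bits = 449,280,000 bytes.
449,280,000 / 1,000,000 = 449.3 MB.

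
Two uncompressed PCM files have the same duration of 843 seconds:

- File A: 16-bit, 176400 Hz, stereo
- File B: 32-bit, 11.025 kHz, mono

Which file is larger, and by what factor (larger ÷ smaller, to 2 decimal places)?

File A, by a factor of 16.00

File A: 176,400 × 2 × 2 = 705,600 bytes/s.
File B: 11,025 × 4 × 1 = 44,100 bytes/s.
File A is larger; ratio = 594,820,800 / 37,176,300 = 16.00.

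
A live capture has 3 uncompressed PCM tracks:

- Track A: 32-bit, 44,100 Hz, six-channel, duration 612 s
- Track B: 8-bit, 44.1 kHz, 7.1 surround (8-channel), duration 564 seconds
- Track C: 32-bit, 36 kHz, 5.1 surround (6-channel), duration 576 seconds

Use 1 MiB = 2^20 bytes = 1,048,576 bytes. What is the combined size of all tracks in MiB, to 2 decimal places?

Track A: 44,100 × 612 × 4 × 6 = 647,740,800 bytes.
Track B: 44,100 × 564 × 1 × 8 = 198,979,200 bytes.
Track C: 36,000 × 576 × 4 × 6 = 497,664,000 bytes.
Total = 1,344,384,000 bytes = 1282.10 MiB.

1282.10 MiB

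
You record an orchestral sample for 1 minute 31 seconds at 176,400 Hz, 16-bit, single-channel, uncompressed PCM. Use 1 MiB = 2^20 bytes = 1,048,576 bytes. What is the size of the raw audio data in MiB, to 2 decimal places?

Duration = 1 minute 31 seconds = 91 s.
Bytes = 176,400 samples/s × 91 s × 2 bytes/sample × 1 ch = 32,104,800 bytes.
32,104,800 / 1,048,576 = 30.62 MiB.

30.62 MiB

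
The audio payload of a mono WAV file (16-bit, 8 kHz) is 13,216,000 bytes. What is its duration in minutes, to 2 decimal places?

Byte rate = 8,000 × 2 × 1 = 16,000 bytes/s.
Duration = 13,216,000 / 16,000 = 826 s.
826 s / 60 = 13.77 minutes.

13.77 minutes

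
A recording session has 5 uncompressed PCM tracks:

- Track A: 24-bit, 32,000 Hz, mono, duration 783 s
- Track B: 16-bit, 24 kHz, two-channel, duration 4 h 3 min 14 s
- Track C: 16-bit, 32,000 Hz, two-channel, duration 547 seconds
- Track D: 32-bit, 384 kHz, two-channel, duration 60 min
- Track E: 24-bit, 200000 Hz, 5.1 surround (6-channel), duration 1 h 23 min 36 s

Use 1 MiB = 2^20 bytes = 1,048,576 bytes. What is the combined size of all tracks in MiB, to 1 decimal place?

29242.5 MiB

Track A: 32,000 × 783 × 3 × 1 = 75,168,000 bytes.
Track B: 4 h 3 min 14 s = 14,594 s; 24,000 × 14,594 × 2 × 2 = 1,401,024,000 bytes.
Track C: 32,000 × 547 × 2 × 2 = 70,016,000 bytes.
Track D: 60 min = 3,600 s; 384,000 × 3,600 × 4 × 2 = 11,059,200,000 bytes.
Track E: 1 h 23 min 36 s = 5,016 s; 200,000 × 5,016 × 3 × 6 = 18,057,600,000 bytes.
Total = 30,663,008,000 bytes = 29242.5 MiB.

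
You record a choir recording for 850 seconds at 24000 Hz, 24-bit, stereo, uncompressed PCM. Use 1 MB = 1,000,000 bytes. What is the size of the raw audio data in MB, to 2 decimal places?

Bytes = 24,000 samples/s × 850 s × 3 bytes/sample × 2 ch = 122,400,000 bytes.
122,400,000 / 1,000,000 = 122.40 MB.

122.40 MB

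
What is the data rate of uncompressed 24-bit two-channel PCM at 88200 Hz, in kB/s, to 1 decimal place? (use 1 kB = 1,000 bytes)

529.2 kB/s

Bit rate = 88,200 × 24 × 2 = 4,233,600 bits/s.
4,233,600 / 8 = 529,200 B/s = 529.2 kB/s.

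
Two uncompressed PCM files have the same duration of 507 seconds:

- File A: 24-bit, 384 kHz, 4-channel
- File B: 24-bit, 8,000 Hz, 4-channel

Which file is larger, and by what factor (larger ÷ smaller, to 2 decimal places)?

File A: 384,000 × 3 × 4 = 4,608,000 bytes/s.
File B: 8,000 × 3 × 4 = 96,000 bytes/s.
File A is larger; ratio = 2,336,256,000 / 48,672,000 = 48.00.

File A, by a factor of 48.00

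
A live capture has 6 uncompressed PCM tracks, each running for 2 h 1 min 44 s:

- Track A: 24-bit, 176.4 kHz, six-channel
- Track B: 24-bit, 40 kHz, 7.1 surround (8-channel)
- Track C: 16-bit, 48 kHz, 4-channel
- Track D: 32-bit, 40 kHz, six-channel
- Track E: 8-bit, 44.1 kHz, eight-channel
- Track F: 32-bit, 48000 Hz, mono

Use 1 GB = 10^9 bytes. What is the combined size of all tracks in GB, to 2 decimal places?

44.00 GB

2 h 1 min 44 s = 7,304 s.
Track A: 176,400 × 7,304 × 3 × 6 = 23,191,660,800 bytes.
Track B: 40,000 × 7,304 × 3 × 8 = 7,011,840,000 bytes.
Track C: 48,000 × 7,304 × 2 × 4 = 2,804,736,000 bytes.
Track D: 40,000 × 7,304 × 4 × 6 = 7,011,840,000 bytes.
Track E: 44,100 × 7,304 × 1 × 8 = 2,576,851,200 bytes.
Track F: 48,000 × 7,304 × 4 × 1 = 1,402,368,000 bytes.
Total = 43,999,296,000 bytes = 44.00 GB.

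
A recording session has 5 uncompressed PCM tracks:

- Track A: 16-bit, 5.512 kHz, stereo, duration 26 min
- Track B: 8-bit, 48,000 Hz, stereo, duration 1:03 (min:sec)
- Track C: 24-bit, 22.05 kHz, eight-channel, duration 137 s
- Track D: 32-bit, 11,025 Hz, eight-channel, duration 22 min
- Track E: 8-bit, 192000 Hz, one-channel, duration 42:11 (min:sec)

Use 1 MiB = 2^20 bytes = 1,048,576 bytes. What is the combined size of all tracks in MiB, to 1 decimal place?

1015.3 MiB

Track A: 26 min = 1,560 s; 5,512 × 1,560 × 2 × 2 = 34,394,880 bytes.
Track B: 1:03 (min:sec) = 63 s; 48,000 × 63 × 1 × 2 = 6,048,000 bytes.
Track C: 22,050 × 137 × 3 × 8 = 72,500,400 bytes.
Track D: 22 min = 1,320 s; 11,025 × 1,320 × 4 × 8 = 465,696,000 bytes.
Track E: 42:11 (min:sec) = 2,531 s; 192,000 × 2,531 × 1 × 1 = 485,952,000 bytes.
Total = 1,064,591,280 bytes = 1015.3 MiB.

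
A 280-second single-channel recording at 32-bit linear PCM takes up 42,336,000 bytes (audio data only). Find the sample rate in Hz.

Bytes = sample_rate × seconds × bytes_per_sample × channels.
sample_rate = 42,336,000 / (280 × 4 × 1) = 42,336,000 / 1,120 = 37,800 Hz.

37,800 Hz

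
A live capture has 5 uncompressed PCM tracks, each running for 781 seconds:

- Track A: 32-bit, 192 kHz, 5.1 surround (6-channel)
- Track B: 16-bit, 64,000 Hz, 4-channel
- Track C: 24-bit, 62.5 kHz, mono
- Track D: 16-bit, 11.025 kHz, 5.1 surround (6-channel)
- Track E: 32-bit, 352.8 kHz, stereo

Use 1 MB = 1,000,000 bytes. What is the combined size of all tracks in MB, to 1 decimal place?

Track A: 192,000 × 781 × 4 × 6 = 3,598,848,000 bytes.
Track B: 64,000 × 781 × 2 × 4 = 399,872,000 bytes.
Track C: 62,500 × 781 × 3 × 1 = 146,437,500 bytes.
Track D: 11,025 × 781 × 2 × 6 = 103,326,300 bytes.
Track E: 352,800 × 781 × 4 × 2 = 2,204,294,400 bytes.
Total = 6,452,778,200 bytes = 6452.8 MB.

6452.8 MB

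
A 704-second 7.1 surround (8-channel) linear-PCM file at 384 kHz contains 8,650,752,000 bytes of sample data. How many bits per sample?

32 bits

Bytes per sample = 8,650,752,000 / (384,000 × 704 × 8) = 8,650,752,000 / 2,162,688,000 = 4.
Bit depth = 4 × 8 = 32 bits.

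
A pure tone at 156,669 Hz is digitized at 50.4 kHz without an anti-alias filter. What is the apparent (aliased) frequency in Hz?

5,469 Hz

Nyquist = 50,400/2 = 25,200 Hz; 156,669 Hz exceeds it.
Alias = |156,669 − 3×50,400| = |156,669 − 151,200| = 5,469 Hz.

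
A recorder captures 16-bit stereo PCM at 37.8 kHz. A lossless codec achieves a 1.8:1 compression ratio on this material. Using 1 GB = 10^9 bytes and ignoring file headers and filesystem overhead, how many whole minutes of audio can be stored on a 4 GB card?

793 minutes

Uncompressed byte rate = 37,800 × 2 × 2 = 151,200 bytes/s.
After 1.8:1 compression, effective rate ≈ 84000 bytes/s.
Capacity = 4 × 1,000,000,000 = 4,000,000,000 bytes.
4,000,000,000 / effective rate ≈ 47619.05 s → 793 minutes.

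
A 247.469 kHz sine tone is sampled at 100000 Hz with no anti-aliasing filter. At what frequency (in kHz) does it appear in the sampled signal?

47.469 kHz

Nyquist = 100,000/2 = 50,000 Hz; 247,469 Hz exceeds it.
Alias = |247,469 − 2×100,000| = |247,469 − 200,000| = 47,469 Hz = 47.469 kHz.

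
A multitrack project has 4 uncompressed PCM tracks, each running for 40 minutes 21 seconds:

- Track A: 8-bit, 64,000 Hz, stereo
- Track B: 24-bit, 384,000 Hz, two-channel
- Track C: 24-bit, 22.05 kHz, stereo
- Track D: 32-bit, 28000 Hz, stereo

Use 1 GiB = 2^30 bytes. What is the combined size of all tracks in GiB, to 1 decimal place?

6.3 GiB

40 minutes 21 seconds = 2,421 s.
Track A: 64,000 × 2,421 × 1 × 2 = 309,888,000 bytes.
Track B: 384,000 × 2,421 × 3 × 2 = 5,577,984,000 bytes.
Track C: 22,050 × 2,421 × 3 × 2 = 320,298,300 bytes.
Track D: 28,000 × 2,421 × 4 × 2 = 542,304,000 bytes.
Total = 6,750,474,300 bytes = 6.3 GiB.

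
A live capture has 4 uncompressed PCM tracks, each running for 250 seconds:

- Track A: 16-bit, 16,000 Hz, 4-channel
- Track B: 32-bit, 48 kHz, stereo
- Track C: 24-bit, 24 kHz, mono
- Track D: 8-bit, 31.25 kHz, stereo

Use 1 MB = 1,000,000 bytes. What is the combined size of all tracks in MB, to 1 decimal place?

161.6 MB

Track A: 16,000 × 250 × 2 × 4 = 32,000,000 bytes.
Track B: 48,000 × 250 × 4 × 2 = 96,000,000 bytes.
Track C: 24,000 × 250 × 3 × 1 = 18,000,000 bytes.
Track D: 31,250 × 250 × 1 × 2 = 15,625,000 bytes.
Total = 161,625,000 bytes = 161.6 MB.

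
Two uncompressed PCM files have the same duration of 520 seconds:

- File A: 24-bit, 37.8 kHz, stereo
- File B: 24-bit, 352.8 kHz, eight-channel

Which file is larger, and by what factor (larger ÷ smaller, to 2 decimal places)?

File A: 37,800 × 3 × 2 = 226,800 bytes/s.
File B: 352,800 × 3 × 8 = 8,467,200 bytes/s.
File B is larger; ratio = 4,402,944,000 / 117,936,000 = 37.33.

File B, by a factor of 37.33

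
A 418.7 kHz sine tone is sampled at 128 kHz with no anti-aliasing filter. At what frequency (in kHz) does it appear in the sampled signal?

Nyquist = 128,000/2 = 64,000 Hz; 418,700 Hz exceeds it.
Alias = |418,700 − 3×128,000| = |418,700 − 384,000| = 34,700 Hz = 34.7 kHz.

34.7 kHz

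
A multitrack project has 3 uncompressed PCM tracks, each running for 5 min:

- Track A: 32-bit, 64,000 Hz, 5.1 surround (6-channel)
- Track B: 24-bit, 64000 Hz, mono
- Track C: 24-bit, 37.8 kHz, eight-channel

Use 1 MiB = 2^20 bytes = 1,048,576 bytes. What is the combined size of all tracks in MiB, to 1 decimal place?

5 min = 300 s.
Track A: 64,000 × 300 × 4 × 6 = 460,800,000 bytes.
Track B: 64,000 × 300 × 3 × 1 = 57,600,000 bytes.
Track C: 37,800 × 300 × 3 × 8 = 272,160,000 bytes.
Total = 790,560,000 bytes = 753.9 MiB.

753.9 MiB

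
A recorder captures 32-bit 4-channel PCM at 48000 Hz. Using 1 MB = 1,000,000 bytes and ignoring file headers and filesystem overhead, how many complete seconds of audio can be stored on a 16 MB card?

Uncompressed byte rate = 48,000 × 4 × 4 = 768,000 bytes/s.
Capacity = 16 × 1,000,000 = 16,000,000 bytes.
16,000,000 / 768,000 ≈ 20.83 s → 20 seconds.

20 seconds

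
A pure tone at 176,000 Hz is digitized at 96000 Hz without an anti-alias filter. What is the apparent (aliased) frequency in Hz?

16,000 Hz

Nyquist = 96,000/2 = 48,000 Hz; 176,000 Hz exceeds it.
Alias = |176,000 − 2×96,000| = |176,000 − 192,000| = 16,000 Hz.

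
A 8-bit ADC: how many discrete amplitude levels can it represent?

256 levels

2^8 = 256.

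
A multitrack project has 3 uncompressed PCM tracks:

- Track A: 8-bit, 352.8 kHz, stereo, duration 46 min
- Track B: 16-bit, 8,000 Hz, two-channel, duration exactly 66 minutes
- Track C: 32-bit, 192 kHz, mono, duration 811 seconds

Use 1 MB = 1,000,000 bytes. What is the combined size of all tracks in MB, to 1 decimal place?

2697.0 MB

Track A: 46 min = 2,760 s; 352,800 × 2,760 × 1 × 2 = 1,947,456,000 bytes.
Track B: exactly 66 minutes = 3,960 s; 8,000 × 3,960 × 2 × 2 = 126,720,000 bytes.
Track C: 192,000 × 811 × 4 × 1 = 622,848,000 bytes.
Total = 2,697,024,000 bytes = 2697.0 MB.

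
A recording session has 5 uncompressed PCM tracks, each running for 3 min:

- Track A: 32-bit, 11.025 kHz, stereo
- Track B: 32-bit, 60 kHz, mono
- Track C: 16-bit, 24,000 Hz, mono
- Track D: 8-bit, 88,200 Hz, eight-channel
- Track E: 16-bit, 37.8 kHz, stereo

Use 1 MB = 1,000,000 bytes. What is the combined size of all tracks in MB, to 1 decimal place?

221.9 MB

3 min = 180 s.
Track A: 11,025 × 180 × 4 × 2 = 15,876,000 bytes.
Track B: 60,000 × 180 × 4 × 1 = 43,200,000 bytes.
Track C: 24,000 × 180 × 2 × 1 = 8,640,000 bytes.
Track D: 88,200 × 180 × 1 × 8 = 127,008,000 bytes.
Track E: 37,800 × 180 × 2 × 2 = 27,216,000 bytes.
Total = 221,940,000 bytes = 221.9 MB.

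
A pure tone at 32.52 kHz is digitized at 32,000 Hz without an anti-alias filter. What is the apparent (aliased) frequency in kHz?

0.52 kHz

Nyquist = 32,000/2 = 16,000 Hz; 32,520 Hz exceeds it.
Alias = |32,520 − 1×32,000| = |32,520 − 32,000| = 520 Hz = 0.52 kHz.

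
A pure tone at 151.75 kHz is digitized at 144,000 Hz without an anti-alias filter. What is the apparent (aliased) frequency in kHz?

7.75 kHz

Nyquist = 144,000/2 = 72,000 Hz; 151,750 Hz exceeds it.
Alias = |151,750 − 1×144,000| = |151,750 − 144,000| = 7,750 Hz = 7.75 kHz.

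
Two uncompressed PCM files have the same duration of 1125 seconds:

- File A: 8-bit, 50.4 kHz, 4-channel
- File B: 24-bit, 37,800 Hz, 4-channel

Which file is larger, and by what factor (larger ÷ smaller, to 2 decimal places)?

File A: 50,400 × 1 × 4 = 201,600 bytes/s.
File B: 37,800 × 3 × 4 = 453,600 bytes/s.
File B is larger; ratio = 510,300,000 / 226,800,000 = 2.25.

File B, by a factor of 2.25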